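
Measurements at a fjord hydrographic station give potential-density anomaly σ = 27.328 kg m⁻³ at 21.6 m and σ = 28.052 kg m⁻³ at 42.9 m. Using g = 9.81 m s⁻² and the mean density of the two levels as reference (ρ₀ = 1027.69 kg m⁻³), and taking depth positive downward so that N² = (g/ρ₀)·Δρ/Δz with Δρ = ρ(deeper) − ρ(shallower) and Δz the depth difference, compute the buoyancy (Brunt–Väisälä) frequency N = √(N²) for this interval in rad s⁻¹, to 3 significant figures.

Δρ = 1028.052 − 1027.328 = 0.724 kg m⁻³ over Δz = 42.9 − 21.6 = 21.3 m.
N² = (9.81/1027.69) × (0.724/21.3) = 3.2446 × 10⁻⁴ s⁻².
N = √(3.2446 × 10⁻⁴) = 0.018013 rad s⁻¹ ≈ 0.0180 rad s⁻¹.

0.0180 rad s⁻¹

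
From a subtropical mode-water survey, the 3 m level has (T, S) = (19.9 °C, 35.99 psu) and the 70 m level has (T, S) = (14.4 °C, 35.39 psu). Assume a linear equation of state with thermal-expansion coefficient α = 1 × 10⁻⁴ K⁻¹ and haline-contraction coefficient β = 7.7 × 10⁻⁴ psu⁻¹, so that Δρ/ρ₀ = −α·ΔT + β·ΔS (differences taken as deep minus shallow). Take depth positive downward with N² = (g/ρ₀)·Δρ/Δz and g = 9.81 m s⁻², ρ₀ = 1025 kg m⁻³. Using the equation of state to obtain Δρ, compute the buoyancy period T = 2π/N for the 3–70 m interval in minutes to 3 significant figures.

29.2 min

ΔT = -5.5 K, ΔS = -0.60 psu (deep − shallow).
Δρ/ρ₀ = −αΔT + βΔS = 5.50 × 10⁻⁴ − 4.62 × 10⁻⁴ = 8.80 × 10⁻⁵, so Δρ ≈ 0.09020 kg m⁻³.
N² = (g/ρ₀)·Δρ/Δz = g·(Δρ/ρ₀)/Δz = 9.81 × 8.80 × 10⁻⁵ / 67 = 1.2885 × 10⁻⁵ s⁻².
N = √(1.2885 × 10⁻⁵) = 3.5896 × 10⁻³ rad s⁻¹ → T = 2π/N = 1.7504 × 10³ s = 29.173 min ≈ 29.2 min.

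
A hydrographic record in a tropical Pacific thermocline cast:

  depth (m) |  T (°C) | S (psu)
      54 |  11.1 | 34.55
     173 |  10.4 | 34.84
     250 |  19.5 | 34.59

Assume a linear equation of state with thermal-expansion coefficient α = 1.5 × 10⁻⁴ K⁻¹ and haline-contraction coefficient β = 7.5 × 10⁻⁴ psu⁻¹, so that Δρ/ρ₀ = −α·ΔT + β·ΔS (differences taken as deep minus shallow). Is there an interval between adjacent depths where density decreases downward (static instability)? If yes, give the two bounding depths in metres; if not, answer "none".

173–250 m

Evaluate Δρ/ρ₀ = −αΔT + βΔS across each adjacent pair:
  54–173 m: −αΔT+βΔS = −(1.5 × 10⁻⁴)(-0.7)+(7.5 × 10⁻⁴)(+0.29) = 3.2 × 10⁻⁴ → stable
  173–250 m: −αΔT+βΔS = −(1.5 × 10⁻⁴)(+9.1)+(7.5 × 10⁻⁴)(-0.25) = -1.6 × 10⁻³ → UNSTABLE
The 173–250 m interval has Δρ < 0: lighter water underlies denser water.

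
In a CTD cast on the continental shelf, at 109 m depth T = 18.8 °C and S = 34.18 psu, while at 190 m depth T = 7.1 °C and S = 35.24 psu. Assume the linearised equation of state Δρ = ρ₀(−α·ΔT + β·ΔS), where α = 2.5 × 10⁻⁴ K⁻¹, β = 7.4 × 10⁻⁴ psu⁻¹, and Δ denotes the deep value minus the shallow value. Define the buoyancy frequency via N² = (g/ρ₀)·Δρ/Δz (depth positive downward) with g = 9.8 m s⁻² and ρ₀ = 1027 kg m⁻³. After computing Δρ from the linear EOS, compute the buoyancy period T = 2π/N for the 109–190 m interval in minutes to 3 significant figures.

4.94 min

ΔT = -11.7 K, ΔS = +1.06 psu (deep − shallow).
Δρ/ρ₀ = −αΔT + βΔS = 2.925 × 10⁻³ + 7.844 × 10⁻⁴ = 3.7094 × 10⁻³, so Δρ ≈ 3.810 kg m⁻³.
N² = (g/ρ₀)·Δρ/Δz = g·(Δρ/ρ₀)/Δz = 9.8 × 3.7094 × 10⁻³ / 81 = 4.4879 × 10⁻⁴ s⁻².
N = √(4.4879 × 10⁻⁴) = 0.021185 rad s⁻¹ → T = 2π/N = 296.59 s = 4.9432 min ≈ 4.94 min.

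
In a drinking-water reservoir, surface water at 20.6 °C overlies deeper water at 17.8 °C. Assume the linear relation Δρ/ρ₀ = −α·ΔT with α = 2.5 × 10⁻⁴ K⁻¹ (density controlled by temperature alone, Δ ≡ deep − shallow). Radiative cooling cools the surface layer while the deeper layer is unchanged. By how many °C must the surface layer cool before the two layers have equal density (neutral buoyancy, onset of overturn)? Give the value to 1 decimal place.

2.8 °C

With temperature the only control, equal density requires T_surf′ = T_deep.
T_surf′ = 17.8 °C.
Cooling required: 20.6 − 17.8 = 2.8 °C.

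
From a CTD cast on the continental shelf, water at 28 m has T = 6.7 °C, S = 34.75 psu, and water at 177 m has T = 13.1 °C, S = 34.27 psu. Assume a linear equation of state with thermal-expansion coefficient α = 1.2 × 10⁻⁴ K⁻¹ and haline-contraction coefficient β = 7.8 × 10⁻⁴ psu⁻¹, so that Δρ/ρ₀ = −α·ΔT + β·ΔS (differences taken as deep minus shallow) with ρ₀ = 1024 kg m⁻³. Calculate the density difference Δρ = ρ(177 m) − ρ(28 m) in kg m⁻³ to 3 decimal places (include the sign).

-1.170 kg m⁻³

ΔT = +6.4 K, ΔS = -0.48 psu (deep − shallow).
Δρ/ρ₀ = −(1.2 × 10⁻⁴)(+6.4) + (7.8 × 10⁻⁴)(-0.48) = -1.1424 × 10⁻³.
Δρ = 1024 × (-1.1424 × 10⁻³) = -1.170 kg m⁻³.
Negative Δρ: lighter below, statically unstable.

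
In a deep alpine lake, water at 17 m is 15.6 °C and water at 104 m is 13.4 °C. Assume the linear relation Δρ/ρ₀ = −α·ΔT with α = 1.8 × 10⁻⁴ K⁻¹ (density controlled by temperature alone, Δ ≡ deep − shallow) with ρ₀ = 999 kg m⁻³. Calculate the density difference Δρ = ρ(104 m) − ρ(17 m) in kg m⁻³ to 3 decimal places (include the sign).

ΔT = -2.2 K, Δρ/ρ₀ = −αΔT = 3.96 × 10⁻⁴.
Δρ = 999 × (3.96 × 10⁻⁴) = +0.396 kg m⁻³.
Positive Δρ: denser below, stable.

+0.396 kg m⁻³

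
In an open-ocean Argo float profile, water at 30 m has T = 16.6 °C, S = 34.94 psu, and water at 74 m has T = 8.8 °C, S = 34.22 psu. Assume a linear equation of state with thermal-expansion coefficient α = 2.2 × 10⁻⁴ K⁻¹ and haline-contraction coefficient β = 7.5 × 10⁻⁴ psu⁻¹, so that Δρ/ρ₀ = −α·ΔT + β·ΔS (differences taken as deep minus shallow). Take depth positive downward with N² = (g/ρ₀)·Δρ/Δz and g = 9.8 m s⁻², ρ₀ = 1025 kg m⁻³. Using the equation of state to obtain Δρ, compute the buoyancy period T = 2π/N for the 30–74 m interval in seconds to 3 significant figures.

388 s

ΔT = -7.8 K, ΔS = -0.72 psu (deep − shallow).
Δρ/ρ₀ = −αΔT + βΔS = 1.716 × 10⁻³ − 5.40 × 10⁻⁴ = 1.176 × 10⁻³, so Δρ ≈ 1.205 kg m⁻³.
N² = (g/ρ₀)·Δρ/Δz = g·(Δρ/ρ₀)/Δz = 9.8 × 1.176 × 10⁻³ / 44 = 2.6193 × 10⁻⁴ s⁻².
N = √(2.6193 × 10⁻⁴) = 0.016184 rad s⁻¹ → T = 2π/N = 388.23 s ≈ 388 s.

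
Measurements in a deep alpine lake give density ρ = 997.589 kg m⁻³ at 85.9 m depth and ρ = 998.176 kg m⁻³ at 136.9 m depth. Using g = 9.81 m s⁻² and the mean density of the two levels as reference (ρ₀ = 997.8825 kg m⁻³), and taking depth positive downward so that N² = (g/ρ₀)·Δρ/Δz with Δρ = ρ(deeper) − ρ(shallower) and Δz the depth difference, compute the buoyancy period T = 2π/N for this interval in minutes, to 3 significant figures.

9.84 min

Δρ = 998.176 − 997.589 = 0.587 kg m⁻³ over Δz = 136.9 − 85.9 = 51 m.
N² = (9.81/997.8825) × (0.587/51) = 1.1315 × 10⁻⁴ s⁻².
N = √(1.1315 × 10⁻⁴) = 0.010637 rad s⁻¹, so T = 2π/N = 590.69 s = 9.8448 min ≈ 9.84 min.
A positive N² confirms static stability across the interval.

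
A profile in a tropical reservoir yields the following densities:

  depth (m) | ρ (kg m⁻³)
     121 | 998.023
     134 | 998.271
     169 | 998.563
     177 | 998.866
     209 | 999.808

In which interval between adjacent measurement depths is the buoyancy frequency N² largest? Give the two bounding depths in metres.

169–177 m

Compute the density gradient over each adjacent pair:
  121–134 m: Δρ/Δz = 0.248/13 = 0.019 kg m⁻⁴
  134–169 m: Δρ/Δz = 0.292/35 = 8.3 × 10⁻³ kg m⁻⁴
  169–177 m: Δρ/Δz = 0.303/8 = 0.038 kg m⁻⁴
  177–209 m: Δρ/Δz = 0.942/32 = 0.029 kg m⁻⁴
The largest gradient is in the 169–177 m interval — the pycnocline.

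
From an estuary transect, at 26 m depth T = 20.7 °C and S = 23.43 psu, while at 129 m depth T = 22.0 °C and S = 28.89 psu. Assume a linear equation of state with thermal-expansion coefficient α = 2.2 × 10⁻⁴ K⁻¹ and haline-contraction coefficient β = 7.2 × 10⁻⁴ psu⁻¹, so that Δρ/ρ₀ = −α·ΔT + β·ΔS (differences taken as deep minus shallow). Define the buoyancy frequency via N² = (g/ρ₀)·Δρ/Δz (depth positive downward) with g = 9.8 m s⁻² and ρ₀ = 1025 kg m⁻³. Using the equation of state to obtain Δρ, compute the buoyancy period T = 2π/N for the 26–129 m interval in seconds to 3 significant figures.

337 s

ΔT = +1.3 K, ΔS = +5.46 psu (deep − shallow).
Δρ/ρ₀ = −αΔT + βΔS = -2.86 × 10⁻⁴ + 3.9312 × 10⁻³ = 3.6452 × 10⁻³, so Δρ ≈ 3.736 kg m⁻³.
N² = (g/ρ₀)·Δρ/Δz = g·(Δρ/ρ₀)/Δz = 9.8 × 3.6452 × 10⁻³ / 103 = 3.4682 × 10⁻⁴ s⁻².
N = √(3.4682 × 10⁻⁴) = 0.018623 rad s⁻¹ → T = 2π/N = 337.39 s ≈ 337 s.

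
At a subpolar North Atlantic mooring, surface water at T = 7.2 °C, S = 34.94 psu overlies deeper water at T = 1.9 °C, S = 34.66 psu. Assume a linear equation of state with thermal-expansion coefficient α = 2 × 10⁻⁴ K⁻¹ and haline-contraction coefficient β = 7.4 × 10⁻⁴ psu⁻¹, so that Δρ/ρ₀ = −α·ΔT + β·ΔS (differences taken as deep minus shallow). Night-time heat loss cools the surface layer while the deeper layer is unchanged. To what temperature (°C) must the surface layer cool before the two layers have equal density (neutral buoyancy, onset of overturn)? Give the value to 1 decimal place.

Neutral buoyancy requires Δρ = 0, i.e. −α(T_deep − T_surf′) + β(S_deep − S_surf) = 0.
T_surf′ = T_deep − (β/α)·ΔS = 1.9 − (7.4 × 10⁻⁴/2 × 10⁻⁴)·(-0.28) = 2.936 °C.
Cooling required: 7.2 − (2.936) = 4.264 °C.

2.9 °C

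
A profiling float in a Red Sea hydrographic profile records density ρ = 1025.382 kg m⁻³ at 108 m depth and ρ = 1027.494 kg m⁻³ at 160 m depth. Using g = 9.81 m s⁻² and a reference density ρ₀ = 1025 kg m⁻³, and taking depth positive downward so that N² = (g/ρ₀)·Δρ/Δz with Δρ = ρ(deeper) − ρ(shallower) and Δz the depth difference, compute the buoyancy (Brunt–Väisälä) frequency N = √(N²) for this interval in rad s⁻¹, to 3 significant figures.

Δρ = 1027.494 − 1025.382 = 2.112 kg m⁻³ over Δz = 160 − 108 = 52 m.
N² = (9.81/1025) × (2.112/52) = 3.8872 × 10⁻⁴ s⁻².
N = √(3.8872 × 10⁻⁴) = 0.019716 rad s⁻¹ ≈ 0.0197 rad s⁻¹.

0.0197 rad s⁻¹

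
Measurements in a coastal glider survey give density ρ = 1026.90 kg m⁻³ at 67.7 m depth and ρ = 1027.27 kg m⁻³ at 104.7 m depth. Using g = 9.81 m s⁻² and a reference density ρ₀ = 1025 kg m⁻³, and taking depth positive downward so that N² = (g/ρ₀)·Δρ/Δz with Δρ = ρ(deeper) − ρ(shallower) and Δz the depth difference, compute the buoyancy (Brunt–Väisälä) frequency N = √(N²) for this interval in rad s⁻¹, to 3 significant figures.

Δρ = 1027.27 − 1026.90 = 0.37 kg m⁻³ over Δz = 104.7 − 67.7 = 37 m.
N² = (9.81/1025) × (0.37/37) = 9.5707 × 10⁻⁵ s⁻².
N = √(9.5707 × 10⁻⁵) = 9.7830 × 10⁻³ rad s⁻¹ ≈ 9.78 × 10⁻³ rad s⁻¹.
A positive N² confirms static stability across the interval.

9.78 × 10⁻³ rad s⁻¹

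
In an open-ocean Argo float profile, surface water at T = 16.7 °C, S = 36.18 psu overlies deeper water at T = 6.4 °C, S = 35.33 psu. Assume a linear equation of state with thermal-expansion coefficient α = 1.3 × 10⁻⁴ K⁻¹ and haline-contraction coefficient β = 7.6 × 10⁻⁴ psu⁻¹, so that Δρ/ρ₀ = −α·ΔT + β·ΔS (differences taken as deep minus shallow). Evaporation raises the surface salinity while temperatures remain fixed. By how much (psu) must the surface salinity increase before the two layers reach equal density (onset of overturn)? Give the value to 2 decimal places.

0.91 psu

Neutral buoyancy requires −α(T_deep − T_surf) + β(S_deep − S_surf′) = 0.
S_surf′ = S_deep − (α/β)·ΔT = 35.33 − (1.3 × 10⁻⁴/7.6 × 10⁻⁴)·(-10.3) = 37.0918 psu.
Increase required: 37.0918 − 36.18 = 0.9118 psu.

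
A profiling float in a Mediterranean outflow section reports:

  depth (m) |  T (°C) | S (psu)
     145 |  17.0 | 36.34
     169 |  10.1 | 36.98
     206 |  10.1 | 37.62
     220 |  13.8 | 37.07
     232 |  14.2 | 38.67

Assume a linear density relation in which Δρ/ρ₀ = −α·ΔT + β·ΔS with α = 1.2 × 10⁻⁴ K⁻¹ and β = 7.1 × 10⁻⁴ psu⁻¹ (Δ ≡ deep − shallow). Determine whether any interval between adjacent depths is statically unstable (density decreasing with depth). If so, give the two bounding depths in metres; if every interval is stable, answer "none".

Evaluate Δρ/ρ₀ = −αΔT + βΔS across each adjacent pair:
  145–169 m: −αΔT+βΔS = −(1.2 × 10⁻⁴)(-6.9)+(7.1 × 10⁻⁴)(+0.64) = 1.3 × 10⁻³ → stable
  169–206 m: −αΔT+βΔS = −(1.2 × 10⁻⁴)(+0.0)+(7.1 × 10⁻⁴)(+0.64) = 4.5 × 10⁻⁴ → stable
  206–220 m: −αΔT+βΔS = −(1.2 × 10⁻⁴)(+3.7)+(7.1 × 10⁻⁴)(-0.55) = -8.3 × 10⁻⁴ → UNSTABLE
  220–232 m: −αΔT+βΔS = −(1.2 × 10⁻⁴)(+0.4)+(7.1 × 10⁻⁴)(+1.60) = 1.1 × 10⁻³ → stable
The 206–220 m interval has Δρ < 0: lighter water underlies denser water.

206–220 m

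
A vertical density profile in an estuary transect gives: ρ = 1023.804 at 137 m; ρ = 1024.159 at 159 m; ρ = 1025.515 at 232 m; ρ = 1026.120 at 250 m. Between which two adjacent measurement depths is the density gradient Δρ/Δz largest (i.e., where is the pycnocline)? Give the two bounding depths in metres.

232–250 m

Compute the density gradient over each adjacent pair:
  137–159 m: Δρ/Δz = 0.355/22 = 0.016 kg m⁻⁴
  159–232 m: Δρ/Δz = 1.356/73 = 0.019 kg m⁻⁴
  232–250 m: Δρ/Δz = 0.605/18 = 0.034 kg m⁻⁴
The largest gradient is in the 232–250 m interval — the pycnocline.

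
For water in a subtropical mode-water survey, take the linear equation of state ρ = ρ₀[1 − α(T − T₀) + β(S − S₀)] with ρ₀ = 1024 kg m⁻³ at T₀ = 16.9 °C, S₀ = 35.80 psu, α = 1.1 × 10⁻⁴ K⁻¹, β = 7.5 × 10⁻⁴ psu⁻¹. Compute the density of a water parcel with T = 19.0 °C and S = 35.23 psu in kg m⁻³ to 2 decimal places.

T − T₀ = +2.1 K, S − S₀ = -0.57 psu.
Bracket = 1 − α·(+2.1) + β·(-0.57) = 1 + (-6.585 × 10⁻⁴) = 0.9993415.
ρ = 1024 × 0.9993415 = 1023.33 kg m⁻³.

1023.33 kg m⁻³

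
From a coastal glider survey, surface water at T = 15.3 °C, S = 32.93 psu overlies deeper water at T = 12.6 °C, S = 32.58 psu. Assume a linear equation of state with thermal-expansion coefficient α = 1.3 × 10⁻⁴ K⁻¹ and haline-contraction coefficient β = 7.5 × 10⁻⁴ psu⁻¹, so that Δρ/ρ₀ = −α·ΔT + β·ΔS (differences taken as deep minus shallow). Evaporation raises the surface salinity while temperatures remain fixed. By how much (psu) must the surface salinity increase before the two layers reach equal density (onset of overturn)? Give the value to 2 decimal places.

0.12 psu

Neutral buoyancy requires −α(T_deep − T_surf) + β(S_deep − S_surf′) = 0.
S_surf′ = S_deep − (α/β)·ΔT = 32.58 − (1.3 × 10⁻⁴/7.5 × 10⁻⁴)·(-2.7) = 33.0480 psu.
Increase required: 33.0480 − 32.93 = 0.1180 psu.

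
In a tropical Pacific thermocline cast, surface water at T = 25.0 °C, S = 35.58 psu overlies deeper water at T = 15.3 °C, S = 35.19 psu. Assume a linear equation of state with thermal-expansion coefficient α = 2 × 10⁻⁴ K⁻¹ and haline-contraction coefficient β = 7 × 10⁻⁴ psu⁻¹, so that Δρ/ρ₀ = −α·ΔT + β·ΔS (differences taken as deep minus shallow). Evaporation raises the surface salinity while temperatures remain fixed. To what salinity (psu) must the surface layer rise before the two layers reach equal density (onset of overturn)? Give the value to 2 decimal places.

Neutral buoyancy requires −α(T_deep − T_surf) + β(S_deep − S_surf′) = 0.
S_surf′ = S_deep − (α/β)·ΔT = 35.19 − (2 × 10⁻⁴/7 × 10⁻⁴)·(-9.7) = 37.9614 psu.
Increase required: 37.9614 − 35.58 = 2.3814 psu.

37.96 psu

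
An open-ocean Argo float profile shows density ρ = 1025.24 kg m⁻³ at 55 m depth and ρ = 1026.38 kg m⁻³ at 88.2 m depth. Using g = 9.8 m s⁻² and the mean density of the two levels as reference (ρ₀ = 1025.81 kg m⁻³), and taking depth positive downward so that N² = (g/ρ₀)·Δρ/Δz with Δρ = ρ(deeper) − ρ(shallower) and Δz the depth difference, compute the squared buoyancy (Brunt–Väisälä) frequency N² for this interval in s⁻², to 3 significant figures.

3.28 × 10⁻⁴ s⁻²

Δρ = 1026.38 − 1025.24 = 1.14 kg m⁻³ over Δz = 88.2 − 55 = 33.2 m.
N² = (9.8/1025.81) × (1.14/33.2) = 3.2804 × 10⁻⁴ s⁻² ≈ 3.28 × 10⁻⁴ s⁻².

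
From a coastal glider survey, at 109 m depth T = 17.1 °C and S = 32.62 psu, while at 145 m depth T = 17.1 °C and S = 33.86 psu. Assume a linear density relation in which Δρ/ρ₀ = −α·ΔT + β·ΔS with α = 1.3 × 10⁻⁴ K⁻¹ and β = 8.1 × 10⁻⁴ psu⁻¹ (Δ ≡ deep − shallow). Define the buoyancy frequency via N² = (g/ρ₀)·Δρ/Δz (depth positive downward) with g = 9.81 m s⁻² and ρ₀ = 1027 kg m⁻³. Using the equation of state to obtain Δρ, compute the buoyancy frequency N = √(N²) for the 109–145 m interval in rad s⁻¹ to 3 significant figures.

0.0165 rad s⁻¹

ΔT = +0.0 K, ΔS = +1.24 psu (deep − shallow).
Δρ/ρ₀ = −αΔT + βΔS = 0 + 1.0044 × 10⁻³ = 1.0044 × 10⁻³, so Δρ ≈ 1.032 kg m⁻³.
N² = (g/ρ₀)·Δρ/Δz = g·(Δρ/ρ₀)/Δz = 9.81 × 1.0044 × 10⁻³ / 36 = 2.7370 × 10⁻⁴ s⁻².
N = √(2.7370 × 10⁻⁴) = 0.016544 rad s⁻¹ ≈ 0.0165 rad s⁻¹.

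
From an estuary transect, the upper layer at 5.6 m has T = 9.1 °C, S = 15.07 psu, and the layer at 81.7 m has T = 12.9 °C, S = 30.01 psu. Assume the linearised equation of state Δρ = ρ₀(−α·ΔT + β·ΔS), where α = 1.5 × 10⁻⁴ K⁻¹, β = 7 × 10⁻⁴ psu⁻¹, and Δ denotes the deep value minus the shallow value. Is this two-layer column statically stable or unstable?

ΔT = 12.9 − 9.1 = +3.8 K and ΔS = 30.01 − 15.07 = +14.94 psu (deep − shallow).
−αΔT = -5.70 × 10⁻⁴; βΔS = 0.010458; sum Δρ/ρ₀ = 9.888 × 10⁻³.
Δρ/ρ₀ > 0, so Δρ > 0: deeper water is denser → statically stable.

stable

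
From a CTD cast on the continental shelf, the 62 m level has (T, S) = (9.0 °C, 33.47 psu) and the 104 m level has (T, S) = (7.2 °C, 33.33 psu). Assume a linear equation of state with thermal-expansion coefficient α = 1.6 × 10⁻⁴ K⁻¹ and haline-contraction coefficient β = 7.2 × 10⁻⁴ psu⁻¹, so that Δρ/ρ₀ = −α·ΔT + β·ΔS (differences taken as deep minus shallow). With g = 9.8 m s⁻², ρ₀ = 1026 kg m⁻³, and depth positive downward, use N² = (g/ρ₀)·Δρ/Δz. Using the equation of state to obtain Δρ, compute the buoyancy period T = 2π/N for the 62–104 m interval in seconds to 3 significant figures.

ΔT = -1.8 K, ΔS = -0.14 psu (deep − shallow).
Δρ/ρ₀ = −αΔT + βΔS = 2.88 × 10⁻⁴ − 1.008 × 10⁻⁴ = 1.872 × 10⁻⁴, so Δρ ≈ 0.1921 kg m⁻³.
N² = (g/ρ₀)·Δρ/Δz = g·(Δρ/ρ₀)/Δz = 9.8 × 1.872 × 10⁻⁴ / 42 = 4.3680 × 10⁻⁵ s⁻².
N = √(4.3680 × 10⁻⁵) = 6.6091 × 10⁻³ rad s⁻¹ → T = 2π/N = 950.69 s ≈ 951 s.

951 s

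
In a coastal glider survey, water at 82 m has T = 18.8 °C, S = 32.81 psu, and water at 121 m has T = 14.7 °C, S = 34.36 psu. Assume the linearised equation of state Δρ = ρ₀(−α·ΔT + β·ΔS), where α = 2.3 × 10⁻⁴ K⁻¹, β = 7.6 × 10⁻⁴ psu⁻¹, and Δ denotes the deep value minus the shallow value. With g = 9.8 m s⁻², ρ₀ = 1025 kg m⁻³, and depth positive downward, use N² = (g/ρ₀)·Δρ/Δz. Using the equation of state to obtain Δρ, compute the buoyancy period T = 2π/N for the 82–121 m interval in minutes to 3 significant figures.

ΔT = -4.1 K, ΔS = +1.55 psu (deep − shallow).
Δρ/ρ₀ = −αΔT + βΔS = 9.43 × 10⁻⁴ + 1.178 × 10⁻³ = 2.121 × 10⁻³, so Δρ ≈ 2.174 kg m⁻³.
N² = (g/ρ₀)·Δρ/Δz = g·(Δρ/ρ₀)/Δz = 9.8 × 2.121 × 10⁻³ / 39 = 5.3297 × 10⁻⁴ s⁻².
N = √(5.3297 × 10⁻⁴) = 0.023086 rad s⁻¹ → T = 2π/N = 272.16 s = 4.5360 min ≈ 4.54 min.

4.54 min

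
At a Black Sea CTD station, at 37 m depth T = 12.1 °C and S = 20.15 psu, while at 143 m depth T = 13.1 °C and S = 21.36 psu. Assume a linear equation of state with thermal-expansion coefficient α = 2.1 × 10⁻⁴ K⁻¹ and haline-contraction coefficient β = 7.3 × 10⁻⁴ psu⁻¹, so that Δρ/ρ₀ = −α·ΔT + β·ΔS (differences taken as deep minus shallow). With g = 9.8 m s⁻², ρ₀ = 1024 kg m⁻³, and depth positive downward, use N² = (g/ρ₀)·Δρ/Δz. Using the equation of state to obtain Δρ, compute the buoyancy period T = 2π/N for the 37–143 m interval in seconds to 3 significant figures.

ΔT = +1.0 K, ΔS = +1.21 psu (deep − shallow).
Δρ/ρ₀ = −αΔT + βΔS = -2.10 × 10⁻⁴ + 8.833 × 10⁻⁴ = 6.733 × 10⁻⁴, so Δρ ≈ 0.6895 kg m⁻³.
N² = (g/ρ₀)·Δρ/Δz = g·(Δρ/ρ₀)/Δz = 9.8 × 6.733 × 10⁻⁴ / 106 = 6.2248 × 10⁻⁵ s⁻².
N = √(6.2248 × 10⁻⁵) = 7.8897 × 10⁻³ rad s⁻¹ → T = 2π/N = 796.38 s ≈ 796 s.

796 s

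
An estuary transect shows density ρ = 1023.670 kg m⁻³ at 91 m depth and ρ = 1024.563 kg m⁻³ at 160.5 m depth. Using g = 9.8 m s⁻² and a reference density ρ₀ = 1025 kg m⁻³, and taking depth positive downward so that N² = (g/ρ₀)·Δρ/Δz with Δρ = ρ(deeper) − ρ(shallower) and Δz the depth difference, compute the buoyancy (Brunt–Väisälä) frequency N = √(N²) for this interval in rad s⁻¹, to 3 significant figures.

Δρ = 1024.563 − 1023.670 = 0.893 kg m⁻³ over Δz = 160.5 − 91 = 69.5 m.
N² = (9.8/1025) × (0.893/69.5) = 1.2285 × 10⁻⁴ s⁻².
N = √(1.2285 × 10⁻⁴) = 0.011084 rad s⁻¹ ≈ 0.0111 rad s⁻¹.

0.0111 rad s⁻¹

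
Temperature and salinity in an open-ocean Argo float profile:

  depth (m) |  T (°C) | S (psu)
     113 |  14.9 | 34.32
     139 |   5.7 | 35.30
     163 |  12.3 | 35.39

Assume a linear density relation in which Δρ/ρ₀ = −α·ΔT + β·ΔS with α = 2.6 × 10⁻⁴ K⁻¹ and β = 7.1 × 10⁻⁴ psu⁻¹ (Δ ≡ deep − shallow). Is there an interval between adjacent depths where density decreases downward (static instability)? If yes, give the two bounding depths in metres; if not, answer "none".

Evaluate Δρ/ρ₀ = −αΔT + βΔS across each adjacent pair:
  113–139 m: −αΔT+βΔS = −(2.6 × 10⁻⁴)(-9.2)+(7.1 × 10⁻⁴)(+0.98) = 3.1 × 10⁻³ → stable
  139–163 m: −αΔT+βΔS = −(2.6 × 10⁻⁴)(+6.6)+(7.1 × 10⁻⁴)(+0.09) = -1.7 × 10⁻³ → UNSTABLE
The 139–163 m interval has Δρ < 0: lighter water underlies denser water.

139–163 m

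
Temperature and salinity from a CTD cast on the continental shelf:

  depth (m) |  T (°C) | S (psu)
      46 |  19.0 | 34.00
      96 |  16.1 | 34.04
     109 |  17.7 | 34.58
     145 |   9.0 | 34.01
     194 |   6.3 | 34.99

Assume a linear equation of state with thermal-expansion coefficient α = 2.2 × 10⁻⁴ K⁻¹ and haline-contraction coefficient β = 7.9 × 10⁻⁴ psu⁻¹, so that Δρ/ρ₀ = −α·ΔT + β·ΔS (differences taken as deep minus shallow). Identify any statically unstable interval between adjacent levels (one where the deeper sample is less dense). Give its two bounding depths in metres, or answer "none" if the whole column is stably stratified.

Evaluate Δρ/ρ₀ = −αΔT + βΔS across each adjacent pair:
  46–96 m: −αΔT+βΔS = −(2.2 × 10⁻⁴)(-2.9)+(7.9 × 10⁻⁴)(+0.04) = 6.7 × 10⁻⁴ → stable
  96–109 m: −αΔT+βΔS = −(2.2 × 10⁻⁴)(+1.6)+(7.9 × 10⁻⁴)(+0.54) = 7.5 × 10⁻⁵ → stable
  109–145 m: −αΔT+βΔS = −(2.2 × 10⁻⁴)(-8.7)+(7.9 × 10⁻⁴)(-0.57) = 1.5 × 10⁻³ → stable
  145–194 m: −αΔT+βΔS = −(2.2 × 10⁻⁴)(-2.7)+(7.9 × 10⁻⁴)(+0.98) = 1.4 × 10⁻³ → stable
Every interval has Δρ > 0: the column is stably stratified throughout.

none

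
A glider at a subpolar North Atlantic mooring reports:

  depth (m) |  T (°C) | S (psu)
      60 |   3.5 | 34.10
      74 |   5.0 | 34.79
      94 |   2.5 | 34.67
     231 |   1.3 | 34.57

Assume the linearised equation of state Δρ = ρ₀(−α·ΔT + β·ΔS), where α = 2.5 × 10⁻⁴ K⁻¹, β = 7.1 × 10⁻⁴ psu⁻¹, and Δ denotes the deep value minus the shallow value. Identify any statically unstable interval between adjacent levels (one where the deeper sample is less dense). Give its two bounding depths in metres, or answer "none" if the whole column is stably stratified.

Evaluate Δρ/ρ₀ = −αΔT + βΔS across each adjacent pair:
  60–74 m: −αΔT+βΔS = −(2.5 × 10⁻⁴)(+1.5)+(7.1 × 10⁻⁴)(+0.69) = 1.1 × 10⁻⁴ → stable
  74–94 m: −αΔT+βΔS = −(2.5 × 10⁻⁴)(-2.5)+(7.1 × 10⁻⁴)(-0.12) = 5.4 × 10⁻⁴ → stable
  94–231 m: −αΔT+βΔS = −(2.5 × 10⁻⁴)(-1.2)+(7.1 × 10⁻⁴)(-0.10) = 2.3 × 10⁻⁴ → stable
Every interval has Δρ > 0: the column is stably stratified throughout.

none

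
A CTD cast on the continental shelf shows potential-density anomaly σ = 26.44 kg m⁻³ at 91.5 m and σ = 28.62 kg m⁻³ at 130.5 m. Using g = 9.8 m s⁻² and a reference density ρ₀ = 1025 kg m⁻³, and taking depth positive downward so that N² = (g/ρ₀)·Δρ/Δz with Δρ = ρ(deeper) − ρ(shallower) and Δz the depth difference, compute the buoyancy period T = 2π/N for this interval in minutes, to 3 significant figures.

4.53 min

Δρ = 1028.62 − 1026.44 = 2.18 kg m⁻³ over Δz = 130.5 − 91.5 = 39 m.
N² = (9.8/1025) × (2.18/39) = 5.3443 × 10⁻⁴ s⁻².
N = √(5.3443 × 10⁻⁴) = 0.023118 rad s⁻¹, so T = 2π/N = 271.79 s = 4.5298 min ≈ 4.53 min.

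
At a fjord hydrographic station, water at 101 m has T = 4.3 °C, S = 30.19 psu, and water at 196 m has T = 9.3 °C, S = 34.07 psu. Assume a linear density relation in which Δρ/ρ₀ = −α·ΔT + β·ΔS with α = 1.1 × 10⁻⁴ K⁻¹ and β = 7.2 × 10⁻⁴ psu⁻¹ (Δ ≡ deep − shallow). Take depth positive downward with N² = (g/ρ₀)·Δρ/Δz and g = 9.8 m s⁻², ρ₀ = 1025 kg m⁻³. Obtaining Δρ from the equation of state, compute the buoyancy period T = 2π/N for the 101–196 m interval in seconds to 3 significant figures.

ΔT = +5.0 K, ΔS = +3.88 psu (deep − shallow).
Δρ/ρ₀ = −αΔT + βΔS = -5.50 × 10⁻⁴ + 2.7936 × 10⁻³ = 2.2436 × 10⁻³, so Δρ ≈ 2.300 kg m⁻³.
N² = (g/ρ₀)·Δρ/Δz = g·(Δρ/ρ₀)/Δz = 9.8 × 2.2436 × 10⁻³ / 95 = 2.3145 × 10⁻⁴ s⁻².
N = √(2.3145 × 10⁻⁴) = 0.015213 rad s⁻¹ → T = 2π/N = 413.01 s ≈ 413 s.

413 s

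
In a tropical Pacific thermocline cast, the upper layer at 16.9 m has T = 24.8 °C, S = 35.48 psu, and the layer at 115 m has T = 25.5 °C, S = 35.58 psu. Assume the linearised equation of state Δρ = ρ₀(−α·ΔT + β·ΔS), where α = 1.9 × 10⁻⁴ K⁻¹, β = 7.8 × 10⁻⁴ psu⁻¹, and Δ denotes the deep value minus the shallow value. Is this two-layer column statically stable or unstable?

ΔT = 25.5 − 24.8 = +0.7 K and ΔS = 35.58 − 35.48 = +0.10 psu (deep − shallow).
−αΔT = -1.33 × 10⁻⁴; βΔS = 7.80 × 10⁻⁵; sum Δρ/ρ₀ = -5.50 × 10⁻⁵.
Δρ/ρ₀ < 0, so Δρ < 0: deeper water is lighter → statically unstable; the column would overturn.

unstable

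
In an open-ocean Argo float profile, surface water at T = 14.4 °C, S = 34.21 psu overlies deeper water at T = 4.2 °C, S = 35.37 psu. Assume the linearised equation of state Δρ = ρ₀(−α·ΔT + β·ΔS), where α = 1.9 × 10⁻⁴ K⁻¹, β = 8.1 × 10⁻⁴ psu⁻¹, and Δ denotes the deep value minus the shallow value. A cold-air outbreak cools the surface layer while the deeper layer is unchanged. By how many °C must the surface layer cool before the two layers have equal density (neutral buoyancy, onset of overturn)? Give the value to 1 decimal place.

Neutral buoyancy requires Δρ = 0, i.e. −α(T_deep − T_surf′) + β(S_deep − S_surf) = 0.
T_surf′ = T_deep − (β/α)·ΔS = 4.2 − (8.1 × 10⁻⁴/1.9 × 10⁻⁴)·(+1.16) = -0.745 °C.
Cooling required: 14.4 − (-0.745) = 15.145 °C.

15.1 °C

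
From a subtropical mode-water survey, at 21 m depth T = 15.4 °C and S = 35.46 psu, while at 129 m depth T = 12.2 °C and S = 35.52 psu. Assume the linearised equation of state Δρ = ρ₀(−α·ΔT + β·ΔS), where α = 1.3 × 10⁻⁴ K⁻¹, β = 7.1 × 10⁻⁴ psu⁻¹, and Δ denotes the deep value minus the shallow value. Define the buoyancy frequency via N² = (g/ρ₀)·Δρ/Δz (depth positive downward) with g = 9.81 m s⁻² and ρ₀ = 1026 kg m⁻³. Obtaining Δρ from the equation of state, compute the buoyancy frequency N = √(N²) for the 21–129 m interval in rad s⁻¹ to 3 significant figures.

ΔT = -3.2 K, ΔS = +0.06 psu (deep − shallow).
Δρ/ρ₀ = −αΔT + βΔS = 4.16 × 10⁻⁴ + 4.26 × 10⁻⁵ = 4.586 × 10⁻⁴, so Δρ ≈ 0.4705 kg m⁻³.
N² = (g/ρ₀)·Δρ/Δz = g·(Δρ/ρ₀)/Δz = 9.81 × 4.586 × 10⁻⁴ / 108 = 4.1656 × 10⁻⁵ s⁻².
N = √(4.1656 × 10⁻⁵) = 6.4541 × 10⁻³ rad s⁻¹ ≈ 6.45 × 10⁻³ rad s⁻¹.

6.45 × 10⁻³ rad s⁻¹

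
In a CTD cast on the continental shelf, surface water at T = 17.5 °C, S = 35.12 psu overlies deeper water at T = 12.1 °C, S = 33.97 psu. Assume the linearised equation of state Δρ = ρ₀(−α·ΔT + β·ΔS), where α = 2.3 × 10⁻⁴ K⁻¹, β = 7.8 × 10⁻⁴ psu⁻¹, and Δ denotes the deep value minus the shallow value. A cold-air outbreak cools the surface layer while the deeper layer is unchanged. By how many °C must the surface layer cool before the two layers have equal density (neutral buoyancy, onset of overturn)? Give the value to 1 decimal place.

1.5 °C

Neutral buoyancy requires Δρ = 0, i.e. −α(T_deep − T_surf′) + β(S_deep − S_surf) = 0.
T_surf′ = T_deep − (β/α)·ΔS = 12.1 − (7.8 × 10⁻⁴/2.3 × 10⁻⁴)·(-1.15) = 16.000 °C.
Cooling required: 17.5 − (16.000) = 1.500 °C.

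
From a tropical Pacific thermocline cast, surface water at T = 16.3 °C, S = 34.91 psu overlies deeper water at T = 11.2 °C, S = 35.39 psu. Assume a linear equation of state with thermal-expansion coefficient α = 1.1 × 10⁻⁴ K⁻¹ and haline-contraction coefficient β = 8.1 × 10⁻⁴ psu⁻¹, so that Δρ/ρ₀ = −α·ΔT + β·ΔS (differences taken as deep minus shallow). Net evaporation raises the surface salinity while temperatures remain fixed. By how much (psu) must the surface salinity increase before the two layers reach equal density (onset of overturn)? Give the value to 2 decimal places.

Neutral buoyancy requires −α(T_deep − T_surf) + β(S_deep − S_surf′) = 0.
S_surf′ = S_deep − (α/β)·ΔT = 35.39 − (1.1 × 10⁻⁴/8.1 × 10⁻⁴)·(-5.1) = 36.0826 psu.
Increase required: 36.0826 − 34.91 = 1.1726 psu.

1.17 psu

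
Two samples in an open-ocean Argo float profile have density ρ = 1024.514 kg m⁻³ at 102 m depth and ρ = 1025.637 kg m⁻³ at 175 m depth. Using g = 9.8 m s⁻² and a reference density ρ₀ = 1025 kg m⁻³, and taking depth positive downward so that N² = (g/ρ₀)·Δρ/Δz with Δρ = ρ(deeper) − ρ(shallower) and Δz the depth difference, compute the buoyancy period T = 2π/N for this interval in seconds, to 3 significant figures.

518 s

Δρ = 1025.637 − 1024.514 = 1.123 kg m⁻³ over Δz = 175 − 102 = 73 m.
N² = (9.8/1025) × (1.123/73) = 1.4708 × 10⁻⁴ s⁻².
N = √(1.4708 × 10⁻⁴) = 0.012128 rad s⁻¹, so T = 2π/N = 518.07 s ≈ 518 s.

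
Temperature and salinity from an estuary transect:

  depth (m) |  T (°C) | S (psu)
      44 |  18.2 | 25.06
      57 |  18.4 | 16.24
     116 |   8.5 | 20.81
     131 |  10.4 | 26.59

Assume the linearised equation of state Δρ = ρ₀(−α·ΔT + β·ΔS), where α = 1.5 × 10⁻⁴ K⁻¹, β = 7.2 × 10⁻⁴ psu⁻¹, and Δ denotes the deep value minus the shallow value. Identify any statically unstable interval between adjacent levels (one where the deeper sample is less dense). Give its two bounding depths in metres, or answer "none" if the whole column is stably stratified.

Evaluate Δρ/ρ₀ = −αΔT + βΔS across each adjacent pair:
  44–57 m: −αΔT+βΔS = −(1.5 × 10⁻⁴)(+0.2)+(7.2 × 10⁻⁴)(-8.82) = -6.4 × 10⁻³ → UNSTABLE
  57–116 m: −αΔT+βΔS = −(1.5 × 10⁻⁴)(-9.9)+(7.2 × 10⁻⁴)(+4.57) = 4.8 × 10⁻³ → stable
  116–131 m: −αΔT+βΔS = −(1.5 × 10⁻⁴)(+1.9)+(7.2 × 10⁻⁴)(+5.78) = 3.9 × 10⁻³ → stable
The 44–57 m interval has Δρ < 0: lighter water underlies denser water.

44–57 m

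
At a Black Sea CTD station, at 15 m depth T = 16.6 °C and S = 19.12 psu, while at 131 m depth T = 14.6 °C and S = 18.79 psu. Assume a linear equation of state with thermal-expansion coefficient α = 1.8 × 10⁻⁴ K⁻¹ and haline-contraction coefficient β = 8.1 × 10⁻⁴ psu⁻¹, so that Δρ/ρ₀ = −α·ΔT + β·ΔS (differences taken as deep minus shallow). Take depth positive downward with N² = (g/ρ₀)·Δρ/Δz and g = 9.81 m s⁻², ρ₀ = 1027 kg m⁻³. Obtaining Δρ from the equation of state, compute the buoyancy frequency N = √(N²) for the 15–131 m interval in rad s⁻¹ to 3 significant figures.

2.80 × 10⁻³ rad s⁻¹

ΔT = -2.0 K, ΔS = -0.33 psu (deep − shallow).
Δρ/ρ₀ = −αΔT + βΔS = 3.60 × 10⁻⁴ − 2.673 × 10⁻⁴ = 9.27 × 10⁻⁵, so Δρ ≈ 0.09520 kg m⁻³.
N² = (g/ρ₀)·Δρ/Δz = g·(Δρ/ρ₀)/Δz = 9.81 × 9.27 × 10⁻⁵ / 116 = 7.8395 × 10⁻⁶ s⁻².
N = √(7.8395 × 10⁻⁶) = 2.7999 × 10⁻³ rad s⁻¹ ≈ 2.80 × 10⁻³ rad s⁻¹.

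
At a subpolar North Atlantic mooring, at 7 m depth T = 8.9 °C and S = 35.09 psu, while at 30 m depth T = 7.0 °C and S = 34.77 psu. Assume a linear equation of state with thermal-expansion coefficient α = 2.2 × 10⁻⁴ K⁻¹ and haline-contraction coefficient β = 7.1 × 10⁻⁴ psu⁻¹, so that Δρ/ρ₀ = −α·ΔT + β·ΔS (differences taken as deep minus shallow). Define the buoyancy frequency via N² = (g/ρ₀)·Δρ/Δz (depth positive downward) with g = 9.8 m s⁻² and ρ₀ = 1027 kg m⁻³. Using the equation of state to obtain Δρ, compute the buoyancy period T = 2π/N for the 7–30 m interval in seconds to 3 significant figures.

ΔT = -1.9 K, ΔS = -0.32 psu (deep − shallow).
Δρ/ρ₀ = −αΔT + βΔS = 4.18 × 10⁻⁴ − 2.272 × 10⁻⁴ = 1.908 × 10⁻⁴, so Δρ ≈ 0.1960 kg m⁻³.
N² = (g/ρ₀)·Δρ/Δz = g·(Δρ/ρ₀)/Δz = 9.8 × 1.908 × 10⁻⁴ / 23 = 8.1297 × 10⁻⁵ s⁻².
N = √(8.1297 × 10⁻⁵) = 9.0165 × 10⁻³ rad s⁻¹ → T = 2π/N = 696.85 s ≈ 697 s.

697 s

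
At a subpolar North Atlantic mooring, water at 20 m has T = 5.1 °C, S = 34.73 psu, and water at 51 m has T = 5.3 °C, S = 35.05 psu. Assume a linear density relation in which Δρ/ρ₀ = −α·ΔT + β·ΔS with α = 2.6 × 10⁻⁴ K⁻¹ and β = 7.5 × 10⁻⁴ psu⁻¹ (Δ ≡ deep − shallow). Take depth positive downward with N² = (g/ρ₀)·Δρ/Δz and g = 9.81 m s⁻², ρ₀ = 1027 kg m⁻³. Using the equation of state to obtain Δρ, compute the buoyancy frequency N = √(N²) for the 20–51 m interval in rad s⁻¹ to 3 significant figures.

ΔT = +0.2 K, ΔS = +0.32 psu (deep − shallow).
Δρ/ρ₀ = −αΔT + βΔS = -5.20 × 10⁻⁵ + 2.40 × 10⁻⁴ = 1.88 × 10⁻⁴, so Δρ ≈ 0.1931 kg m⁻³.
N² = (g/ρ₀)·Δρ/Δz = g·(Δρ/ρ₀)/Δz = 9.81 × 1.88 × 10⁻⁴ / 31 = 5.9493 × 10⁻⁵ s⁻².
N = √(5.9493 × 10⁻⁵) = 7.7132 × 10⁻³ rad s⁻¹ ≈ 7.71 × 10⁻³ rad s⁻¹.

7.71 × 10⁻³ rad s⁻¹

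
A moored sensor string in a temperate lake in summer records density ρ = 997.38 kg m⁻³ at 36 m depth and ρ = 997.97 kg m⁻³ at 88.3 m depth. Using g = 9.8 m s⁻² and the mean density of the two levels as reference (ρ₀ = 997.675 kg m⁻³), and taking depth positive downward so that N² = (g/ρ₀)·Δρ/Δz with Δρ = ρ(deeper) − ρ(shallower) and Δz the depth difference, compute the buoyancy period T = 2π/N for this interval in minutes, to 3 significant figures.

9.95 min

Δρ = 997.97 − 997.38 = 0.59 kg m⁻³ over Δz = 88.3 − 36 = 52.3 m.
N² = (9.8/997.675) × (0.59/52.3) = 1.1081 × 10⁻⁴ s⁻².
N = √(1.1081 × 10⁻⁴) = 0.010527 rad s⁻¹, so T = 2π/N = 596.86 s = 9.9477 min ≈ 9.95 min.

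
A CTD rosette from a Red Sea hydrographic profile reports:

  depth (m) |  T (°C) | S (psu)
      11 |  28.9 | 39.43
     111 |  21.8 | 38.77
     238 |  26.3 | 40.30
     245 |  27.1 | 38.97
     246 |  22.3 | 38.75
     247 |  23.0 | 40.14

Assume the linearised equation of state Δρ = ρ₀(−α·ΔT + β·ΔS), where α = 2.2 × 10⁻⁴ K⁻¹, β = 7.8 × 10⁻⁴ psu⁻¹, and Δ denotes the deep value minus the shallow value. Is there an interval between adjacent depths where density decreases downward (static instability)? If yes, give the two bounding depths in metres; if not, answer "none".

238–245 m

Evaluate Δρ/ρ₀ = −αΔT + βΔS across each adjacent pair:
  11–111 m: −αΔT+βΔS = −(2.2 × 10⁻⁴)(-7.1)+(7.8 × 10⁻⁴)(-0.66) = 1.0 × 10⁻³ → stable
  111–238 m: −αΔT+βΔS = −(2.2 × 10⁻⁴)(+4.5)+(7.8 × 10⁻⁴)(+1.53) = 2.0 × 10⁻⁴ → stable
  238–245 m: −αΔT+βΔS = −(2.2 × 10⁻⁴)(+0.8)+(7.8 × 10⁻⁴)(-1.33) = -1.2 × 10⁻³ → UNSTABLE
  245–246 m: −αΔT+βΔS = −(2.2 × 10⁻⁴)(-4.8)+(7.8 × 10⁻⁴)(-0.22) = 8.8 × 10⁻⁴ → stable
  246–247 m: −αΔT+βΔS = −(2.2 × 10⁻⁴)(+0.7)+(7.8 × 10⁻⁴)(+1.39) = 9.3 × 10⁻⁴ → stable
The 238–245 m interval has Δρ < 0: lighter water underlies denser water.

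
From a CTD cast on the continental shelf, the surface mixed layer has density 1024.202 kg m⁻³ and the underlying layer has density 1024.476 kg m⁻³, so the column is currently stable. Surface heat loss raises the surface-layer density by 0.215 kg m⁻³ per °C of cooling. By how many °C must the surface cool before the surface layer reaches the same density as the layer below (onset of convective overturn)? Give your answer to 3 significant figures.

Density deficit of the surface layer: 1024.476 − 1024.202 = 0.274 kg m⁻³.
Required change = 0.274 / 0.215 = 1.27 °C.

1.27 °C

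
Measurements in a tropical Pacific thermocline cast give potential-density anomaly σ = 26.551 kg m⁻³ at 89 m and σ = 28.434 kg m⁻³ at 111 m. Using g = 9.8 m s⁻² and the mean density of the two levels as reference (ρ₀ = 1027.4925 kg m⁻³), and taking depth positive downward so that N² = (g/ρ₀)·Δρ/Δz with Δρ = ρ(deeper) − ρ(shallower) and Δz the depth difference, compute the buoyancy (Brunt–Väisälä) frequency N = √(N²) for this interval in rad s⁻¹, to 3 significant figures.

0.0286 rad s⁻¹

Δρ = 1028.434 − 1026.551 = 1.883 kg m⁻³ over Δz = 111 − 89 = 22 m.
N² = (9.8/1027.4925) × (1.883/22) = 8.1635 × 10⁻⁴ s⁻².
N = √(8.1635 × 10⁻⁴) = 0.028572 rad s⁻¹ ≈ 0.0286 rad s⁻¹.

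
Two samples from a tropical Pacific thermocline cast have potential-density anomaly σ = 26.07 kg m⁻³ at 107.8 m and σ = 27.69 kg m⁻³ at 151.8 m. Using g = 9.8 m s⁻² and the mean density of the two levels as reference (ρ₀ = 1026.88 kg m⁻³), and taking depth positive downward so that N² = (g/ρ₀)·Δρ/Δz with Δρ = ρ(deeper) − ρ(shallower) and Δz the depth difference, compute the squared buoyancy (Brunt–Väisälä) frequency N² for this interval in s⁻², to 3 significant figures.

3.51 × 10⁻⁴ s⁻²

Δρ = 1027.69 − 1026.07 = 1.62 kg m⁻³ over Δz = 151.8 − 107.8 = 44 m.
N² = (9.8/1026.88) × (1.62/44) = 3.5137 × 10⁻⁴ s⁻² ≈ 3.51 × 10⁻⁴ s⁻².
A positive N² confirms static stability across the interval.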